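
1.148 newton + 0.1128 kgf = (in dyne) 2.254e+05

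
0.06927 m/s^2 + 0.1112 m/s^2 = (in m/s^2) 0.1805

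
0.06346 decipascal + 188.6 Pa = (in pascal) 188.6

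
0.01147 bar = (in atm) 0.01132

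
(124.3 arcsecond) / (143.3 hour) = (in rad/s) 1.168e-09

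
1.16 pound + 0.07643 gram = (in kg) 0.5262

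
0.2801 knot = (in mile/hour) 0.3223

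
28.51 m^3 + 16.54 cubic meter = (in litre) 4.505e+04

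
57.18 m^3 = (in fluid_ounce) 1.933e+06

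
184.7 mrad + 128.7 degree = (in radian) 2.431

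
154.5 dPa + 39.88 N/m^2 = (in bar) 0.0005533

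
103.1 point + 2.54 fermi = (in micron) 3.637e+04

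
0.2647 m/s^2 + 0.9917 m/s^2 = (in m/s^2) 1.256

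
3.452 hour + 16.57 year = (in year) 16.57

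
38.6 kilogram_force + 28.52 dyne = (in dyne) 3.785e+07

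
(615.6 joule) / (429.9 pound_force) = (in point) 912.5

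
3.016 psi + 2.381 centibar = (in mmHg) 173.8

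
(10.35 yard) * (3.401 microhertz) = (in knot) 6.257e-05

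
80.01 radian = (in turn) 12.73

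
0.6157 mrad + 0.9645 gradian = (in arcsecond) 3252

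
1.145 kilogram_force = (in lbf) 2.524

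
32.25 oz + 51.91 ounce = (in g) 2386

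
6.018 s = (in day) 6.965e-05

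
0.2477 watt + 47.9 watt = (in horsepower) 0.06457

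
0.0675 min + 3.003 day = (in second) 2.595e+05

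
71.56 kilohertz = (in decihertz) 7.156e+05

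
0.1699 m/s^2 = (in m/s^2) 0.1699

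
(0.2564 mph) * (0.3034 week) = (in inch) 8.281e+05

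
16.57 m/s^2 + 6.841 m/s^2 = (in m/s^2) 23.41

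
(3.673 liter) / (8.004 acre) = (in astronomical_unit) 7.58e-19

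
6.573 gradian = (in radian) 0.1032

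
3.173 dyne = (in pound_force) 7.133e-06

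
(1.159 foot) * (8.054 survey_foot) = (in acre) 0.0002143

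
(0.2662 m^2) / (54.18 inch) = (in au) 1.293e-12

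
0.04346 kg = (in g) 43.46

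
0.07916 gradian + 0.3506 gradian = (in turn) 0.001074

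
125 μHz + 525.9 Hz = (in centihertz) 5.259e+04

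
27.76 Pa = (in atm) 0.000274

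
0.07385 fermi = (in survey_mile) 4.589e-20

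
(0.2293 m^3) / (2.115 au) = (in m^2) 7.247e-13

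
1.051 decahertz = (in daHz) 1.051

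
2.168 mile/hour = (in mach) 0.002846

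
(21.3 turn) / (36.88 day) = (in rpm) 0.0004011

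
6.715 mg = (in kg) 6.715e-06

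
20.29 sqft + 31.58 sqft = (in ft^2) 51.87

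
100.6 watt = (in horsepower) 0.1349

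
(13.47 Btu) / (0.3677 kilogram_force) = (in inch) 1.552e+05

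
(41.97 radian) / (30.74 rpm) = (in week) 2.156e-05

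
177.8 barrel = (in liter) 2.827e+04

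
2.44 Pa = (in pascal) 2.44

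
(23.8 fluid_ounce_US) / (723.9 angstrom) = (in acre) 2.403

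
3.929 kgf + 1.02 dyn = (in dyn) 3.853e+06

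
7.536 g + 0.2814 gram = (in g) 7.817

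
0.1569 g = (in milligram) 156.9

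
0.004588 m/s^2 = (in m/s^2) 0.004588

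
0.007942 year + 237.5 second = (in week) 0.4145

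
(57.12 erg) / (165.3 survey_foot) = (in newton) 1.134e-07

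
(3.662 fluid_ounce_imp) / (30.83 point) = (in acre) 2.364e-06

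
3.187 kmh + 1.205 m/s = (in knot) 4.063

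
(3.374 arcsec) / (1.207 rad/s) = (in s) 1.355e-05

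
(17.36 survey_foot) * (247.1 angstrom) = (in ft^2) 1.407e-06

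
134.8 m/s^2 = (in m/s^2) 134.8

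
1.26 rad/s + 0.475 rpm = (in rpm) 12.51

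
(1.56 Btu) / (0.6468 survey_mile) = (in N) 1.581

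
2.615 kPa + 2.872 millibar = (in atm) 0.02864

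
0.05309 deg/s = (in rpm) 0.008848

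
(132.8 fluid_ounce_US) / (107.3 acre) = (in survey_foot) 2.967e-08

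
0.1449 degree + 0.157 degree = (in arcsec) 1087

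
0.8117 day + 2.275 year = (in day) 831.2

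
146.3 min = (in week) 0.01451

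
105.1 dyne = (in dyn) 105.1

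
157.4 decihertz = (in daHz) 1.574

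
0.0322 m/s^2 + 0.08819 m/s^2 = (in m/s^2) 0.1204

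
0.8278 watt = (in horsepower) 0.00111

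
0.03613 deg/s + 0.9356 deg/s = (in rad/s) 0.01696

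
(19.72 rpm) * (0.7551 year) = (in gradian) 3.131e+09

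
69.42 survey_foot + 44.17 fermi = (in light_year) 2.237e-15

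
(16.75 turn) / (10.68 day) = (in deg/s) 0.006535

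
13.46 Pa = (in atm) 0.0001328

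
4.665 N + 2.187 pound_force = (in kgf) 1.468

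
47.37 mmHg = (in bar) 0.06315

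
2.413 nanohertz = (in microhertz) 0.002413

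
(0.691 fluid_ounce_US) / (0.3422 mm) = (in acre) 1.476e-05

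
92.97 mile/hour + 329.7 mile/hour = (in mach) 0.5549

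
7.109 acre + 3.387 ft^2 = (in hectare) 2.877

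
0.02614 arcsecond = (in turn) 2.017e-08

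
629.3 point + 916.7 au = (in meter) 1.371e+14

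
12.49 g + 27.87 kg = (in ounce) 983.5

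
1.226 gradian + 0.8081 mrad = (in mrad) 20.07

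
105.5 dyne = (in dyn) 105.5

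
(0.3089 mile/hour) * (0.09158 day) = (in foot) 3585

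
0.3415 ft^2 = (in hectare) 3.173e-06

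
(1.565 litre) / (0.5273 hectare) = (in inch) 1.168e-05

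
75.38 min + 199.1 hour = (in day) 8.348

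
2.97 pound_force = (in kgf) 1.347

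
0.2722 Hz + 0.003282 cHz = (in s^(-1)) 0.2722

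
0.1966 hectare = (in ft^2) 2.116e+04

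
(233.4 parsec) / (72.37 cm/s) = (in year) 3.156e+11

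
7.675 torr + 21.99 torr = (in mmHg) 29.66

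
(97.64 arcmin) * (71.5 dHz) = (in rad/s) 0.2031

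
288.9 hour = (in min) 1.733e+04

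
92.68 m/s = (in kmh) 333.6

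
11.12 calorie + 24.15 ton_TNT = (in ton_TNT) 24.15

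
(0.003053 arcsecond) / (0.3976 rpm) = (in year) 1.127e-14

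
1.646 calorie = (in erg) 6.887e+07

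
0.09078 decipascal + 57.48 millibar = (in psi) 0.8337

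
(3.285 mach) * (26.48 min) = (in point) 5.038e+09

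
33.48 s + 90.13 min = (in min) 90.69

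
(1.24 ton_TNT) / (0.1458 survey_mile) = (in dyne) 2.211e+12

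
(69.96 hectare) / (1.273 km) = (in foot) 1803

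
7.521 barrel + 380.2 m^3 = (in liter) 3.814e+05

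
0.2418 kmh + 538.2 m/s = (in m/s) 538.3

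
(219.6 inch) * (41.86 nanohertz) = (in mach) 6.857e-10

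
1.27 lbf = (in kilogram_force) 0.5761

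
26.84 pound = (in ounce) 429.4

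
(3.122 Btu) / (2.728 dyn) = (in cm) 1.207e+10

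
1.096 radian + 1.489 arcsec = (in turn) 0.1744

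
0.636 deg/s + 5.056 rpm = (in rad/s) 0.5406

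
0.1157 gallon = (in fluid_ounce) 14.81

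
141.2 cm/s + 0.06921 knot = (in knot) 2.814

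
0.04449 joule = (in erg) 4.449e+05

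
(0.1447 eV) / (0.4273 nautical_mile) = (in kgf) 2.987e-24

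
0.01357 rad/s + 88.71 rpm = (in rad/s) 9.303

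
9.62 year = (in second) 3.034e+08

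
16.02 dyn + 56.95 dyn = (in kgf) 7.441e-05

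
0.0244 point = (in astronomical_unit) 5.754e-17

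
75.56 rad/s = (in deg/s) 4329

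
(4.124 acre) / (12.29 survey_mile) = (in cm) 84.38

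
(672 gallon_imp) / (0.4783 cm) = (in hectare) 0.06387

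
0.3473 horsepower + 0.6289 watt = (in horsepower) 0.3481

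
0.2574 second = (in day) 2.979e-06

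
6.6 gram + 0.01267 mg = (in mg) 6600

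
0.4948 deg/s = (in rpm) 0.08247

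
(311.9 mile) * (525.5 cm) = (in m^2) 2.638e+06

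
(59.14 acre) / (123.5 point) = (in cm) 5.493e+08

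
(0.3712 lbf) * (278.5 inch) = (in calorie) 2.792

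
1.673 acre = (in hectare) 0.677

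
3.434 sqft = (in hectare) 3.19e-05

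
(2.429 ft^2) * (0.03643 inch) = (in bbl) 0.001313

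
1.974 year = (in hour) 1.729e+04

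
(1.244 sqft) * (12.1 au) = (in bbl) 1.316e+12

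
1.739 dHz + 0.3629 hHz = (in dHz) 364.6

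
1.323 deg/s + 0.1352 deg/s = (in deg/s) 1.458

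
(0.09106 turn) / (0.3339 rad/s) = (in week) 2.833e-06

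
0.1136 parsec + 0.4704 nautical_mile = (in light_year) 0.3705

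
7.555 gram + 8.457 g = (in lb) 0.0353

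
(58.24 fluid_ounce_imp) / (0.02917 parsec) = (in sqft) 1.979e-17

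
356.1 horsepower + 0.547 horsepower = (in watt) 2.66e+05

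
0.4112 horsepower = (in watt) 306.6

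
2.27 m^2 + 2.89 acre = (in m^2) 1.17e+04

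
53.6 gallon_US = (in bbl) 1.276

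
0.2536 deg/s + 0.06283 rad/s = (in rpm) 0.6422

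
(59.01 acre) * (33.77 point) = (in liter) 2.845e+06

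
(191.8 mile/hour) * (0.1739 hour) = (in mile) 33.35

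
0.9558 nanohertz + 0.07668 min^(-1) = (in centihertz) 0.1278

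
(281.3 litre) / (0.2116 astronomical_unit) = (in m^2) 8.886e-12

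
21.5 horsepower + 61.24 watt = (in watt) 1.609e+04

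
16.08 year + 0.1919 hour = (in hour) 1.409e+05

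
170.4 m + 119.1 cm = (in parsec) 5.561e-15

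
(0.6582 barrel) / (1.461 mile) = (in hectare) 4.451e-09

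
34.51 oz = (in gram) 978.3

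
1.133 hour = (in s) 4079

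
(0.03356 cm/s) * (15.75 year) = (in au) 1.114e-06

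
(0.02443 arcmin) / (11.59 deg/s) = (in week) 5.809e-11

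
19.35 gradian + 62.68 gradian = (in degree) 73.83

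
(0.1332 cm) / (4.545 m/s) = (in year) 9.293e-12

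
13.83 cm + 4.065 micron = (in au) 9.245e-13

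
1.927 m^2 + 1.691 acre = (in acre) 1.691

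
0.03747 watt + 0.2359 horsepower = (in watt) 175.9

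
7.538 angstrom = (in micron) 0.0007538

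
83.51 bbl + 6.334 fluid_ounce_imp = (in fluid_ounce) 4.49e+05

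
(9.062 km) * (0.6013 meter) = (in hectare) 0.5449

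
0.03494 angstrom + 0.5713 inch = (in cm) 1.451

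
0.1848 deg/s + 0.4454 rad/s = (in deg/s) 25.7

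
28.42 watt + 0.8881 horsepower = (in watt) 690.7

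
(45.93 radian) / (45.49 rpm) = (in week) 1.594e-05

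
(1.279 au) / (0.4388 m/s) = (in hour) 1.211e+08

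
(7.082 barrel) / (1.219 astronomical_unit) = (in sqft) 6.646e-11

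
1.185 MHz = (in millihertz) 1.185e+09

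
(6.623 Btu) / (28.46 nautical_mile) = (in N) 0.1326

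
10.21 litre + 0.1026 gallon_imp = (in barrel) 0.06715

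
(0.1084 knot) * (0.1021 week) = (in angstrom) 3.444e+13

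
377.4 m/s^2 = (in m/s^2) 377.4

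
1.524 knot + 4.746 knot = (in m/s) 3.226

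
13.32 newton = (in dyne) 1.332e+06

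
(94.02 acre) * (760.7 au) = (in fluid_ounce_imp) 1.524e+24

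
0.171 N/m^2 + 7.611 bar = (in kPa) 761.1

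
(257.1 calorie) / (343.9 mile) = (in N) 0.001944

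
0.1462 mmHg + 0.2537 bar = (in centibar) 25.39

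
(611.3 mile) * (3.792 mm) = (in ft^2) 4.016e+04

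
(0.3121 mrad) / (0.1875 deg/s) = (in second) 0.09537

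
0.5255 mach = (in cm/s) 1.789e+04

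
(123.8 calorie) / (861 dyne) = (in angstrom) 6.016e+14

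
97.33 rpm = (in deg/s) 584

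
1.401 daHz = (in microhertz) 1.401e+07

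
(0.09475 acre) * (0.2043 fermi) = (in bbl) 4.927e-13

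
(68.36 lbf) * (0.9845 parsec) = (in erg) 9.238e+25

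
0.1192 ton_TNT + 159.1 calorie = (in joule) 4.987e+08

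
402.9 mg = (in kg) 0.0004029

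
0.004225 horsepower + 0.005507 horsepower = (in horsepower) 0.009732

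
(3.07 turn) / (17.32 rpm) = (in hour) 0.002954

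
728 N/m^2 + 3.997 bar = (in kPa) 400.4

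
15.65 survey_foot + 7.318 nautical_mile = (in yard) 1.483e+04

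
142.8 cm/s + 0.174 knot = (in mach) 0.004457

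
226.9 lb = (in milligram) 1.029e+08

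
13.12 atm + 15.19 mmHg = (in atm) 13.14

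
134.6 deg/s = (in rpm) 22.43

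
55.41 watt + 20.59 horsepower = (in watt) 1.541e+04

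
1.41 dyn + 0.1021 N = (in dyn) 1.021e+04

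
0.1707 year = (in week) 8.901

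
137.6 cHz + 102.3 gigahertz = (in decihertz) 1.023e+12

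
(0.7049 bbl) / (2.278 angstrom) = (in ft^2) 5.295e+09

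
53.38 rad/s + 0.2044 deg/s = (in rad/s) 53.38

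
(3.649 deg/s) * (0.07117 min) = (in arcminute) 934.9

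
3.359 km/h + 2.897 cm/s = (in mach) 0.002825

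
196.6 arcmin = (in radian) 0.05719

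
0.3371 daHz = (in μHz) 3.371e+06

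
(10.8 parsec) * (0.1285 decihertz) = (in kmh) 1.542e+16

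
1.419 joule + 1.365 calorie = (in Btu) 0.006758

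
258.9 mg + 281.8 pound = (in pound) 281.8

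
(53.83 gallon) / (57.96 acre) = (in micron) 0.8687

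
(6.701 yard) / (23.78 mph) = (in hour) 0.0001601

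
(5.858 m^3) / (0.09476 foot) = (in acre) 0.05012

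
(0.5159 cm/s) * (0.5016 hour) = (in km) 0.009316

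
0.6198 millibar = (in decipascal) 619.8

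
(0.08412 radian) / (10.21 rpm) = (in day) 9.106e-07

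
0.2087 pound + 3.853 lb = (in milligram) 1.842e+06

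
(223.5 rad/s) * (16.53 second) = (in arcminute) 1.27e+07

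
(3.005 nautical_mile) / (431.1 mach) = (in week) 6.269e-08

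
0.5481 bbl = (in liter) 87.14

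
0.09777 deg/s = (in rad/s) 0.001706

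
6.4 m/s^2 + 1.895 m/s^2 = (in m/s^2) 8.295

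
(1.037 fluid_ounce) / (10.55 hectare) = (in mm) 2.907e-07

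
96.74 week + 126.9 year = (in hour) 1.128e+06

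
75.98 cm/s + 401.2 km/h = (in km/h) 403.9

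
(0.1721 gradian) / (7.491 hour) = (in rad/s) 1.002e-07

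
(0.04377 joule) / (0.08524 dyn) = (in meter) 5.135e+04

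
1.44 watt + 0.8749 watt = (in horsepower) 0.003104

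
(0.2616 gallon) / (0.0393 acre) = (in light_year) 6.581e-22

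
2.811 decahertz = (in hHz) 0.2811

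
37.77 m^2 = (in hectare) 0.003777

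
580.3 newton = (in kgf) 59.17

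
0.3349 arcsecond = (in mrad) 0.001624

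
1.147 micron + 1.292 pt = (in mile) 2.839e-07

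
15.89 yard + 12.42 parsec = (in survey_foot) 1.257e+18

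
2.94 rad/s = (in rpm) 28.07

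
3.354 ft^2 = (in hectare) 3.116e-05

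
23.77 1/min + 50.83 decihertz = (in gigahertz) 5.479e-09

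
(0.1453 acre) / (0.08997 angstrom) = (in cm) 6.536e+15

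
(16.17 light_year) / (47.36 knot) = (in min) 1.046e+14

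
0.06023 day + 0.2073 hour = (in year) 0.0001887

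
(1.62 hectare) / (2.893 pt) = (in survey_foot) 5.208e+07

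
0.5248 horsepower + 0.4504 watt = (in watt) 391.8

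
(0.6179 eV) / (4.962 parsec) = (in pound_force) 1.454e-37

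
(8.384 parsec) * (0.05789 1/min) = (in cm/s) 2.496e+16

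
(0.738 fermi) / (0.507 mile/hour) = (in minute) 5.427e-17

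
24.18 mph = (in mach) 0.03175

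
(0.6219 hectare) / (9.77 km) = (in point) 1804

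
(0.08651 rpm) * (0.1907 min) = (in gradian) 6.599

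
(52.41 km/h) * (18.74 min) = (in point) 4.64e+07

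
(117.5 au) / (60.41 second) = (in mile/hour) 6.509e+11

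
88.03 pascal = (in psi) 0.01277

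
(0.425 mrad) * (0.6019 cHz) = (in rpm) 2.443e-05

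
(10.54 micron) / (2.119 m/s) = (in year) 1.577e-13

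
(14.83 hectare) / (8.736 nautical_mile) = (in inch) 360.9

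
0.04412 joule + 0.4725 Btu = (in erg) 4.986e+09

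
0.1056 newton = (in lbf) 0.02374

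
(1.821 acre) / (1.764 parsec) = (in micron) 1.354e-07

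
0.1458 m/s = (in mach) 0.0004282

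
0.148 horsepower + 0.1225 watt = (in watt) 110.5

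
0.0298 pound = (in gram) 13.52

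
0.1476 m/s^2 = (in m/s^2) 0.1476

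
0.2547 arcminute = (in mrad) 0.07409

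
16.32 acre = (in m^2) 6.604e+04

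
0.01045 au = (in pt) 4.431e+12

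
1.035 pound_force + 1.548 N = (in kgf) 0.6273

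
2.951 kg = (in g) 2951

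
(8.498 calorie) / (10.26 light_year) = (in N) 3.663e-16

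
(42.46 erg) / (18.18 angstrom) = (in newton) 2336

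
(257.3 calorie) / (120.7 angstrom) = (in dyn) 8.919e+15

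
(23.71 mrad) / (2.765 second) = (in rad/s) 0.008575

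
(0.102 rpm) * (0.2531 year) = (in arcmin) 2.931e+08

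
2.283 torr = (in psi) 0.04415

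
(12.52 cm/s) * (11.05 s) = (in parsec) 4.483e-17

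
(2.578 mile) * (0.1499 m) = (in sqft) 6694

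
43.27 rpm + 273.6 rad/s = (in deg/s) 1.594e+04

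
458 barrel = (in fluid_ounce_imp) 2.563e+06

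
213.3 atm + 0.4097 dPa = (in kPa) 2.161e+04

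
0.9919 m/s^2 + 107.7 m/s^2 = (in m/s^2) 108.7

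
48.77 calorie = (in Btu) 0.1934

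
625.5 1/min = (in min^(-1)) 625.5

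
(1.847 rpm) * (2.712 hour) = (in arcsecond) 3.895e+08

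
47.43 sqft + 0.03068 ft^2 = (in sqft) 47.46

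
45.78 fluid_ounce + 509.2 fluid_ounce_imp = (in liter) 15.82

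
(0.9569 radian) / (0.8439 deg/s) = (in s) 64.97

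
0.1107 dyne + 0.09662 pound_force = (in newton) 0.4298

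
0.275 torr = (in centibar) 0.03666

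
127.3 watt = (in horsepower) 0.1707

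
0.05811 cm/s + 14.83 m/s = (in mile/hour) 33.18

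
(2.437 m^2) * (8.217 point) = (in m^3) 0.007064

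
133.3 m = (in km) 0.1333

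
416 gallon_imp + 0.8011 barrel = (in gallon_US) 533.2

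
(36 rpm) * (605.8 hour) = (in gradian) 5.234e+08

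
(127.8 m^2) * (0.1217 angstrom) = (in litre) 1.555e-06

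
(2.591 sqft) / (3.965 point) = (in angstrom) 1.721e+12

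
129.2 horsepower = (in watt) 9.634e+04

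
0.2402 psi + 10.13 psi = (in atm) 0.7057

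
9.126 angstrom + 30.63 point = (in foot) 0.03545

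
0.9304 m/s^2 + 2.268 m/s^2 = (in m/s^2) 3.198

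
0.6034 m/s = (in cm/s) 60.34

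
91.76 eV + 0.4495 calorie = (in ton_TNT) 4.495e-10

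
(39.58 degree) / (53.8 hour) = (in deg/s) 0.0002044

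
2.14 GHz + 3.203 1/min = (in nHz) 2.14e+18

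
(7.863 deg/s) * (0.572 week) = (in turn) 7556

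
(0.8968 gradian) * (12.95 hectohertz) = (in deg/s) 1045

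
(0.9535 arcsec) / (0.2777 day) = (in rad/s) 1.927e-10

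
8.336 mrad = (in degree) 0.4776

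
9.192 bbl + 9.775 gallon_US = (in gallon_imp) 329.6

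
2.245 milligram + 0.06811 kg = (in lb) 0.1502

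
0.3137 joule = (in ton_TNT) 7.498e-11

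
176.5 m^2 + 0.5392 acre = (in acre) 0.5828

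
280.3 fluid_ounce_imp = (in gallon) 2.104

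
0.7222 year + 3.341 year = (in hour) 3.559e+04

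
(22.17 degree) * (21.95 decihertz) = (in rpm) 8.111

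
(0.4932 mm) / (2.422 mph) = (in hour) 1.265e-07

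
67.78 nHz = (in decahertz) 6.778e-09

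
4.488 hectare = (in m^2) 4.488e+04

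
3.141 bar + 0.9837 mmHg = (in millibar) 3142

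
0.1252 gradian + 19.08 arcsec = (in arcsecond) 424.7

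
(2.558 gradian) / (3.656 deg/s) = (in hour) 0.0001749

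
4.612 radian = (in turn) 0.734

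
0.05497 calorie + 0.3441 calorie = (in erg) 1.67e+07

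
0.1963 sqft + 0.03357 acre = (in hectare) 0.01359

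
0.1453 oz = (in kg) 0.004119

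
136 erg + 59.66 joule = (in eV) 3.724e+20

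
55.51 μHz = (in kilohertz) 5.551e-08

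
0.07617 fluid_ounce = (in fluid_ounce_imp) 0.07928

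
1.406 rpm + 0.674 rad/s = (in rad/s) 0.8212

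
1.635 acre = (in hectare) 0.6617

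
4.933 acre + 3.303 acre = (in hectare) 3.333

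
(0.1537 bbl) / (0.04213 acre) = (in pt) 0.4063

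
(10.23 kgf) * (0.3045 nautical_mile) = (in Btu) 53.62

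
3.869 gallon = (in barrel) 0.09212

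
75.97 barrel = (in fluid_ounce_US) 4.084e+05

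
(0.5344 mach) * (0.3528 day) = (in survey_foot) 1.82e+07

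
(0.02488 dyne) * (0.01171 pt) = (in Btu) 9.742e-16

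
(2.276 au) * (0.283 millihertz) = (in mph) 2.155e+08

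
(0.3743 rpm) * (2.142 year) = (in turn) 4.214e+05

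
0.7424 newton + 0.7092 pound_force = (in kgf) 0.3974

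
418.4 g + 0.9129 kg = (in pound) 2.935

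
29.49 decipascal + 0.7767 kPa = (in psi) 0.1131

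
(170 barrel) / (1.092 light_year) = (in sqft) 2.816e-14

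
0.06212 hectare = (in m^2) 621.2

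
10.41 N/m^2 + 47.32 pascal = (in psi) 0.008373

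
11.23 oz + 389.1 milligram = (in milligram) 3.188e+05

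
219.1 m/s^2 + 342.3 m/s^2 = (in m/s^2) 561.4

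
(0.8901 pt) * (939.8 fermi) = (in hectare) 2.951e-20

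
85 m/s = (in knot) 165.2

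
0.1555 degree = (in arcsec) 559.8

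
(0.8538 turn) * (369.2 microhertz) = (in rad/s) 0.001981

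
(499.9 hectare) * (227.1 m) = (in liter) 1.135e+12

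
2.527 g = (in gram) 2.527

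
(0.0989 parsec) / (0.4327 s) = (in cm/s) 7.053e+17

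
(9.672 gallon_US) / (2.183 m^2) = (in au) 1.121e-13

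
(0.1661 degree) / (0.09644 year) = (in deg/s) 5.461e-08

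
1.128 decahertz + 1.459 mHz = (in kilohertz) 0.01128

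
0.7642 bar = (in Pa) 7.642e+04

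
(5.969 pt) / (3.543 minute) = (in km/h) 3.566e-05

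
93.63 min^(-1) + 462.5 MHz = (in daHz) 4.625e+07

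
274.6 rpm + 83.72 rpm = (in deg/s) 2150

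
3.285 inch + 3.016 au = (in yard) 4.934e+11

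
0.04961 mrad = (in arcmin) 0.1705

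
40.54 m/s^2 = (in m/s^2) 40.54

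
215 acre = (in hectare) 87.01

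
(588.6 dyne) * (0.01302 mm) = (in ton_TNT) 1.832e-17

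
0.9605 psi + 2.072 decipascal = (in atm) 0.06536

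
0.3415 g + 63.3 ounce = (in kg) 1.795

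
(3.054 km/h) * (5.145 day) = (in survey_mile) 234.3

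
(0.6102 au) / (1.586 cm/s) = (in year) 1.825e+05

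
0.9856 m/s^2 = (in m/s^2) 0.9856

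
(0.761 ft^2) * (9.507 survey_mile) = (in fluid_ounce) 3.658e+07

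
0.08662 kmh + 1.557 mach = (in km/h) 1909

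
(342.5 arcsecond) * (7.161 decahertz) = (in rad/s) 0.1189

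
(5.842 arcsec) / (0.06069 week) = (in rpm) 7.368e-09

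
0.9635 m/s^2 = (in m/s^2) 0.9635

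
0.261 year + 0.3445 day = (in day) 95.61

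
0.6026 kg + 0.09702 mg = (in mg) 6.026e+05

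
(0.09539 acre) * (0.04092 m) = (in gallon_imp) 3475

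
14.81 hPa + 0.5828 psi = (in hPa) 54.99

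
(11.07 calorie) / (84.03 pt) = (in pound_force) 351.3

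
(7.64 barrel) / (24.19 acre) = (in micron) 12.41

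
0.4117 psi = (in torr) 21.29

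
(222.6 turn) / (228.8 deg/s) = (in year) 1.111e-05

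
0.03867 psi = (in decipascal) 2666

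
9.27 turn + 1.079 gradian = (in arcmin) 2.003e+05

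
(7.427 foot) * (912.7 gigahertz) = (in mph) 4.622e+12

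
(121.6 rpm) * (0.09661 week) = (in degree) 4.263e+07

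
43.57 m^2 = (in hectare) 0.004357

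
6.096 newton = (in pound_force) 1.37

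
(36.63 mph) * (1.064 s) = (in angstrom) 1.742e+11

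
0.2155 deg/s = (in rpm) 0.03592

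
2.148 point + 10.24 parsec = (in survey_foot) 1.037e+18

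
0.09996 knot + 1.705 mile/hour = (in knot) 1.582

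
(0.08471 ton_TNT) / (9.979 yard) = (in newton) 3.884e+07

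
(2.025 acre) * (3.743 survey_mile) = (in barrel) 3.105e+08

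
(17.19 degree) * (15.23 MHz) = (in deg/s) 2.618e+08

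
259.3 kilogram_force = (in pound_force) 571.7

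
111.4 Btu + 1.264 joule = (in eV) 7.336e+23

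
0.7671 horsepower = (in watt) 572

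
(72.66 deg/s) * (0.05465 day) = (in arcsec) 1.235e+09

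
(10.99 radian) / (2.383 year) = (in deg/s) 8.379e-06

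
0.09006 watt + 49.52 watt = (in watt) 49.61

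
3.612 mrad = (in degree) 0.207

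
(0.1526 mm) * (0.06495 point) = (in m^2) 3.497e-09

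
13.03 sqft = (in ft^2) 13.03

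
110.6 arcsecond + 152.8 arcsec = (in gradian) 0.0813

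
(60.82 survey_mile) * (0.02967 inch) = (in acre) 0.01823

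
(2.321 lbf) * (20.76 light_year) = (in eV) 1.266e+37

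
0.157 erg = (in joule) 1.57e-08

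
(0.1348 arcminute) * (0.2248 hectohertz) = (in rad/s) 0.0008815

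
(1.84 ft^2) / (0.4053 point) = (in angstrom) 1.196e+13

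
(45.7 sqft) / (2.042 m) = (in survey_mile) 0.001292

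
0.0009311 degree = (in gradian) 0.001035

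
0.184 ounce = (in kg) 0.005216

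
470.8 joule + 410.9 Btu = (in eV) 2.709e+24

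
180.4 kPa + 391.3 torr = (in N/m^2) 2.326e+05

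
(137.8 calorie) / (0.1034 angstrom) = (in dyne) 5.576e+18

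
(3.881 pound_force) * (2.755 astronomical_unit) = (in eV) 4.441e+31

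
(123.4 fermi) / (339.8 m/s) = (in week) 6.005e-22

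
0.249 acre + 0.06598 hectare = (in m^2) 1667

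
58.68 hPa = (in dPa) 5.868e+04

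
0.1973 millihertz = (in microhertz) 197.3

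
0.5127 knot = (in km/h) 0.9495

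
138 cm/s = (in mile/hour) 3.087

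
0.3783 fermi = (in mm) 3.783e-13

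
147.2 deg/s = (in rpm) 24.53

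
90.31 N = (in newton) 90.31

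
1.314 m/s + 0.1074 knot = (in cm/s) 136.9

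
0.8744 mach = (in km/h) 1072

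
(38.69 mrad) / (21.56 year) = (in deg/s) 3.26e-09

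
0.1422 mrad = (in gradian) 0.009053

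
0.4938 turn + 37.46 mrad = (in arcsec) 6.477e+05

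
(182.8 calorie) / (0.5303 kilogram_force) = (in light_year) 1.555e-14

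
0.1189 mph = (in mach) 0.0001561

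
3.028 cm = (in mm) 30.28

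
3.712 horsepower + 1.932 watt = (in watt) 2770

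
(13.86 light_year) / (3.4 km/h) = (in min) 2.314e+15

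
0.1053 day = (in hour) 2.527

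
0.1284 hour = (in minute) 7.704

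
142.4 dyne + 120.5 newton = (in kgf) 12.29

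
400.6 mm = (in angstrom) 4.006e+09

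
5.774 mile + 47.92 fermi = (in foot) 3.049e+04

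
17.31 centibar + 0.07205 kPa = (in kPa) 17.38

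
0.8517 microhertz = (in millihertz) 0.0008517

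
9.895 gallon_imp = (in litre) 44.98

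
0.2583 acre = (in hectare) 0.1045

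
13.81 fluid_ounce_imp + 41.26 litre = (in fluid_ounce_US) 1408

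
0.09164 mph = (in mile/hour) 0.09164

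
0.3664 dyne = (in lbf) 8.237e-07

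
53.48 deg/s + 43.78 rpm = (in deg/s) 316.2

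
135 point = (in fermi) 4.762e+13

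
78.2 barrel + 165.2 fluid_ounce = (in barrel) 78.23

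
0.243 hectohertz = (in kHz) 0.0243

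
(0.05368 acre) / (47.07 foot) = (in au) 1.012e-10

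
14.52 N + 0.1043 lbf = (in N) 14.98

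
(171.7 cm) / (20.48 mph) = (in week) 3.101e-07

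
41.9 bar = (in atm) 41.35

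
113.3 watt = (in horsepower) 0.1519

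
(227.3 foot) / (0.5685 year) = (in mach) 1.135e-08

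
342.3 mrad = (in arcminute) 1177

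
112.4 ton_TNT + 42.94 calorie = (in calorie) 1.124e+11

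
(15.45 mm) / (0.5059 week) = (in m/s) 5.05e-08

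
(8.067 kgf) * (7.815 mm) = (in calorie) 0.1478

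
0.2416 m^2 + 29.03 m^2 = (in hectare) 0.002927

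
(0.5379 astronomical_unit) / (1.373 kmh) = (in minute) 3.516e+09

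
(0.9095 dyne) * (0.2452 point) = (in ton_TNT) 1.88e-19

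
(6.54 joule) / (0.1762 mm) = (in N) 3.712e+04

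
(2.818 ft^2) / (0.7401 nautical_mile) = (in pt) 0.5414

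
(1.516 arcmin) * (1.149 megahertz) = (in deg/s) 2.903e+04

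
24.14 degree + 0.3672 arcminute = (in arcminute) 1449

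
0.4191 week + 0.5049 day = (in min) 4952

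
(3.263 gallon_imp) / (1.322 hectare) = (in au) 7.501e-18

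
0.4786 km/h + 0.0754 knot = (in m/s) 0.1717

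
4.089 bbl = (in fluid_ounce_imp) 2.288e+04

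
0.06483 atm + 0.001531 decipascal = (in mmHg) 49.27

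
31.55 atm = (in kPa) 3197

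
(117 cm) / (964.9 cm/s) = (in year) 3.845e-09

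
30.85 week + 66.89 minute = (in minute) 3.11e+05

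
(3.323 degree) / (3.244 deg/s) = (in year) 3.248e-08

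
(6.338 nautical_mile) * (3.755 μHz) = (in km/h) 0.1587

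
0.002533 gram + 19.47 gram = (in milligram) 1.947e+04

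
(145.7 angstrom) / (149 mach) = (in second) 2.872e-13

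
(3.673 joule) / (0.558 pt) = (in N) 1.866e+04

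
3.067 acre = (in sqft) 1.336e+05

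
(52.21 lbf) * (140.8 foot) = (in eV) 6.221e+22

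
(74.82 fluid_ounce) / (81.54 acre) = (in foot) 2.2e-08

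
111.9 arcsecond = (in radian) 0.0005425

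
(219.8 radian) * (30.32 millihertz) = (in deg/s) 381.8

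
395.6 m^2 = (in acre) 0.09775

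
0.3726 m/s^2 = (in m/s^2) 0.3726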